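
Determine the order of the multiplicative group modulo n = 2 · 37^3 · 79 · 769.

2952308736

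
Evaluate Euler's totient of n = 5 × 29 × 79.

φ(5) = 5 − 1 = 4.
φ(29) = 29 − 1 = 28.
φ(79) = 79 − 1 = 78.
Multiply: 4 · 28 · 78 = 8736.

8736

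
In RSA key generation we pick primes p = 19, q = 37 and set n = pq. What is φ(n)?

648

φ(pq) = (p−1)(q−1) = 18 · 36 = 648.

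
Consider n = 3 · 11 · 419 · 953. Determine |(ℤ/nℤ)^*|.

7958720

φ(13177131) = 13177131 · (1 − 1/3) · (1 − 1/11) · (1 − 1/419) · (1 − 1/953)
       = 13177131 · 7958720/13177131 = 7958720.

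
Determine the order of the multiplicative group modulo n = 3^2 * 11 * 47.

2760

φ(4653) = 4653 · (1 − 1/3) · (1 − 1/11) · (1 − 1/47)
       = 4653 · 920/1551 = 2760.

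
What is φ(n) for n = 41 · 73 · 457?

1313280

φ(41) = 41 − 1 = 40.
φ(73) = 73 − 1 = 72.
φ(457) = 457 − 1 = 456.
φ(1367801) = 40 × 72 × 456 = 1313280.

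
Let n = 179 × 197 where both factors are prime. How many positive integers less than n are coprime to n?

34888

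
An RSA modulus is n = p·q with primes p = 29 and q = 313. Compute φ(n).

8736

φ(n) = (p − 1)(q − 1) = (29−1)(313−1) = 28·312 = 8736.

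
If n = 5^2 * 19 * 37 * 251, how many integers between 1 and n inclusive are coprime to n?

3240000

φ(5^2) = 5^2 − 5^1 = 25 − 5 = 20.
φ(19) = 19 − 1 = 18.
φ(37) = 37 − 1 = 36.
φ(251) = 251 − 1 = 250.
Multiply: 20 · 18 · 36 · 250 = 3240000.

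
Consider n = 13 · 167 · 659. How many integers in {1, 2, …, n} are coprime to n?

φ(1430689) = 1430689 · (1 − 1/13) · (1 − 1/167) · (1 − 1/659)
       = 1430689 · 1310736/1430689 = 1310736.

1310736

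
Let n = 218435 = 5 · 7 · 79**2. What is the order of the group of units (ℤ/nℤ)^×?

φ(5) = 5 − 1 = 4.
φ(7) = 7 − 1 = 6.
φ(79^2) = 79^1·(79−1) = 79·78 = 6162.
φ(218435) = 4 × 6 × 6162 = 147888.

147888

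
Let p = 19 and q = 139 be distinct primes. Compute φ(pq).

φ(pq) = (p−1)(q−1) = 18 · 138 = 2484.

2484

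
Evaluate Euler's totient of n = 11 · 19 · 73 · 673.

φ(11) = 11 − 1 = 10.
φ(19) = 19 − 1 = 18.
φ(73) = 73 − 1 = 72.
φ(673) = 673 − 1 = 672.
φ(10267961) = 10 × 18 × 72 × 672 = 8709120.

8709120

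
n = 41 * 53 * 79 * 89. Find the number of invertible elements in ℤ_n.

14277120

φ(41) = 41 − 1 = 40.
φ(53) = 53 − 1 = 52.
φ(79) = 79 − 1 = 78.
φ(89) = 89 − 1 = 88.
Multiply: 40 · 52 · 78 · 88 = 14277120.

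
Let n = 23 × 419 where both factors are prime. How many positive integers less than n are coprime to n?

9196

φ(23) = 23 − 1 = 22.
φ(419) = 419 − 1 = 418.
Multiply: 22 · 418 = 9196.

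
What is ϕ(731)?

672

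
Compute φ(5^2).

φ(25) = 25 · (1 − 1/5)
       = 25 · 4/5 = 20.

20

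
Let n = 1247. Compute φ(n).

1176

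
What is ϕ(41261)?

36300

Factor 41261: 41261 = 11^3 * 31.
φ(11^3) = 11^3 − 11^2 = 1331 − 121 = 1210.
φ(31) = 31 − 1 = 30.
Multiply: 1210 · 30 = 36300.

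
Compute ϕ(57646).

25920

Prime factorization: 57646 = 2 × 19 × 37 × 41.
φ(57646) = 57646 · (1 − 1/2) · (1 − 1/19) · (1 − 1/37) · (1 − 1/41)
       = 57646 · 25920/57646 = 25920.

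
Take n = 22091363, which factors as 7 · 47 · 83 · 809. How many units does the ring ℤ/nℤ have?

φ(7) = 7 − 1 = 6.
φ(47) = 47 − 1 = 46.
φ(83) = 83 − 1 = 82.
φ(809) = 809 − 1 = 808.
Multiply: 6 · 46 · 82 · 808 = 18286656.

18286656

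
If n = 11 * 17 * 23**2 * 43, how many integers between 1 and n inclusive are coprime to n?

φ(4253689) = 4253689 · (1 − 1/11) · (1 − 1/17) · (1 − 1/23) · (1 − 1/43)
       = 4253689 · 147840/184943 = 3400320.

3400320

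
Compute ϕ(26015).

Factor 26015: 26015 = 5 × 11^2 × 43.
φ(5) = 5 − 1 = 4.
φ(11^2) = 11^1·(11−1) = 11·10 = 110.
φ(43) = 43 − 1 = 42.
φ(26015) = 4 × 110 × 42 = 18480.

18480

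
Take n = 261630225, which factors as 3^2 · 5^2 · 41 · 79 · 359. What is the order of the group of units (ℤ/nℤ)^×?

φ(3^2) = 3^2 − 3^1 = 9 − 3 = 6.
φ(5^2) = 5^2 − 5^1 = 25 − 5 = 20.
φ(41) = 41 − 1 = 40.
φ(79) = 79 − 1 = 78.
φ(359) = 359 − 1 = 358.
φ(261630225) = 6 × 20 × 40 × 78 × 358 = 134035200.

134035200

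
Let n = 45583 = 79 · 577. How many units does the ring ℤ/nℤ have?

44928

φ(79) = 79 − 1 = 78.
φ(577) = 577 − 1 = 576.
Since φ is multiplicative, φ(45583) = 78 · 576 = 44928.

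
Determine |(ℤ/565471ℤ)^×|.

Factor 565471: 565471 = 17 * 29 * 31 * 37.
φ(17) = 17 − 1 = 16.
φ(29) = 29 − 1 = 28.
φ(31) = 31 − 1 = 30.
φ(37) = 37 − 1 = 36.
Since φ is multiplicative, φ(565471) = 16 · 28 · 30 · 36 = 483840.

483840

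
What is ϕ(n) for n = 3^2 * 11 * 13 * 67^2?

3183840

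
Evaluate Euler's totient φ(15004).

First factor: 15004 = 2^2 × 11^2 × 31.
φ(15004) = 15004 · (1 − 1/2) · (1 − 1/11) · (1 − 1/31)
       = 15004 · 300/682 = 6600.

6600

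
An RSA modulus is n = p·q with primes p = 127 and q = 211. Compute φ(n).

26460

For distinct primes, φ(pq) = (p−1)(q−1) = 126 × 210 = 26460.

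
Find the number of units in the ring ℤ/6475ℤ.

4320

6475 = 5^2 * 7 * 37.
φ(6475) = 6475 · (1 − 1/5) · (1 − 1/7) · (1 − 1/37)
       = 6475 · 864/1295 = 4320.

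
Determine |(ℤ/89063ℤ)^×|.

Prime factorization: 89063 = 13^2 × 17 × 31.
φ(89063) = 89063 · (1 − 1/13) · (1 − 1/17) · (1 − 1/31)
       = 89063 · 5760/6851 = 74880.

74880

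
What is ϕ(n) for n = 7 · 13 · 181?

12960

φ(7) = 7 − 1 = 6.
φ(13) = 13 − 1 = 12.
φ(181) = 181 − 1 = 180.
Since φ is multiplicative, φ(16471) = 6 · 12 · 180 = 12960.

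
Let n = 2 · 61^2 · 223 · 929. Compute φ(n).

φ(1541736814) = 1541736814 · (1 − 1/2) · (1 − 1/61) · (1 − 1/223) · (1 − 1/929)
       = 1541736814 · 12360960/25274374 = 754018560.

754018560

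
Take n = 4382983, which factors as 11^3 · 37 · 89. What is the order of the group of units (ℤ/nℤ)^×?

φ(11^3) = 11^2·(11−1) = 121·10 = 1210.
φ(37) = 37 − 1 = 36.
φ(89) = 89 − 1 = 88.
Multiply: 1210 · 36 · 88 = 3833280.

3833280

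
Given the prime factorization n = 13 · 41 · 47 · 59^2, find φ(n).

75557760

φ(87202531) = 87202531 · (1 − 1/13) · (1 − 1/41) · (1 − 1/47) · (1 − 1/59)
       = 87202531 · 1280640/1478009 = 75557760.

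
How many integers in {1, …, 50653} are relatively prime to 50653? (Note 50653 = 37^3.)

φ(37^3) = 37^3 − 37^2 = 50653 − 1369 = 49284.

49284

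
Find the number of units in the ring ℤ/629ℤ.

576

Factor 629: 629 = 17 · 37.
φ(629) = 629 · (1 − 1/17) · (1 − 1/37)
       = 629 · 576/629 = 576.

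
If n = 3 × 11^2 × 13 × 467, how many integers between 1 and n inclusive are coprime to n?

φ(3) = 3 − 1 = 2.
φ(11^2) = 11^2 − 11^1 = 121 − 11 = 110.
φ(13) = 13 − 1 = 12.
φ(467) = 467 − 1 = 466.
φ(2203773) = 2 × 110 × 12 × 466 = 1230240.

1230240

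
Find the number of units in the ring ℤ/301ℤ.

Prime factorization: 301 = 7 · 43.
φ(7) = 7 − 1 = 6.
φ(43) = 43 − 1 = 42.
Since φ is multiplicative, φ(301) = 6 · 42 = 252.

252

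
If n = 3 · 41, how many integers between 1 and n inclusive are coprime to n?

φ(3) = 3 − 1 = 2.
φ(41) = 41 − 1 = 40.
Since φ is multiplicative, φ(123) = 2 · 40 = 80.

80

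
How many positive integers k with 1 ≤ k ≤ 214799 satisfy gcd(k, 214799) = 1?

187200

214799 = 13^2 × 31 × 41.
φ(214799) = 214799 · (1 − 1/13) · (1 − 1/31) · (1 − 1/41)
       = 214799 · 14400/16523 = 187200.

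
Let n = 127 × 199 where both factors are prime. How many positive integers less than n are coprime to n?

24948

φ(127) = 127 − 1 = 126.
φ(199) = 199 − 1 = 198.
Since φ is multiplicative, φ(25273) = 126 · 198 = 24948.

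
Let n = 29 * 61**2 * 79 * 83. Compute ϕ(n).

655462080

φ(29) = 29 − 1 = 28.
φ(61^2) = 61^1·(61−1) = 61·60 = 3660.
φ(79) = 79 − 1 = 78.
φ(83) = 83 − 1 = 82.
Multiply: 28 · 3660 · 78 · 82 = 655462080.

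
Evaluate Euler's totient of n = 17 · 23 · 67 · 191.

φ(5003627) = 5003627 · (1 − 1/17) · (1 − 1/23) · (1 − 1/67) · (1 − 1/191)
       = 5003627 · 4414080/5003627 = 4414080.

4414080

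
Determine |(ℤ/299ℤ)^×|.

264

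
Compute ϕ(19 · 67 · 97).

114048

φ(19) = 19 − 1 = 18.
φ(67) = 67 − 1 = 66.
φ(97) = 97 − 1 = 96.
Multiply: 18 · 66 · 96 = 114048.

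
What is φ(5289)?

3360

5289 = 3 * 41 * 43.
φ(3) = 3 − 1 = 2.
φ(41) = 41 − 1 = 40.
φ(43) = 43 − 1 = 42.
φ(5289) = 2 × 40 × 42 = 3360.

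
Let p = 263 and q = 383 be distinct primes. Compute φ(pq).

100084

φ(pq) = (p−1)(q−1) = 262 · 382 = 100084.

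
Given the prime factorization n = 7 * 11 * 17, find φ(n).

φ(7) = 7 − 1 = 6.
φ(11) = 11 − 1 = 10.
φ(17) = 17 − 1 = 16.
φ(1309) = 6 × 10 × 16 = 960.

960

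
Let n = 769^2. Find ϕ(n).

590592

φ(591361) = 591361 · (1 − 1/769)
       = 591361 · 768/769 = 590592.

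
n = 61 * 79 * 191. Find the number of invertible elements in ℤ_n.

φ(61) = 61 − 1 = 60.
φ(79) = 79 − 1 = 78.
φ(191) = 191 − 1 = 190.
Multiply: 60 · 78 · 190 = 889200.

889200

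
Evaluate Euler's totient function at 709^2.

501972

φ(502681) = 502681 · (1 − 1/709)
       = 502681 · 708/709 = 501972.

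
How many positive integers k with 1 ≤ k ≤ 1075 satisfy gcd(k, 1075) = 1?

1075 = 5**2 * 43.
φ(5^2) = 5^1·(5−1) = 5·4 = 20.
φ(43) = 43 − 1 = 42.
Since φ is multiplicative, φ(1075) = 20 · 42 = 840.

840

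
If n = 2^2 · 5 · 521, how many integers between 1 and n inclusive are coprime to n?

4160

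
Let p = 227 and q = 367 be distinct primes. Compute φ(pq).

φ(227) = 227 − 1 = 226.
φ(367) = 367 − 1 = 366.
Since φ is multiplicative, φ(83309) = 226 · 366 = 82716.

82716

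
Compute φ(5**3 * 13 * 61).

72000

φ(99125) = 99125 · (1 − 1/5) · (1 − 1/13) · (1 − 1/61)
       = 99125 · 2880/3965 = 72000.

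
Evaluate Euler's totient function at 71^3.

φ(357911) = 357911 · (1 − 1/71)
       = 357911 · 70/71 = 352870.

352870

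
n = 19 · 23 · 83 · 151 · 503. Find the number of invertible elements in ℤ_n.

φ(19) = 19 − 1 = 18.
φ(23) = 23 − 1 = 22.
φ(83) = 83 − 1 = 82.
φ(151) = 151 − 1 = 150.
φ(503) = 503 − 1 = 502.
φ(2754891263) = 18 × 22 × 82 × 150 × 502 = 2445141600.

2445141600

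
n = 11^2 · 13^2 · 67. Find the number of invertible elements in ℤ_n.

1132560

φ(1370083) = 1370083 · (1 − 1/11) · (1 − 1/13) · (1 − 1/67)
       = 1370083 · 7920/9581 = 1132560.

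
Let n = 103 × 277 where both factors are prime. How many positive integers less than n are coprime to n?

28152

φ(28531) = 28531 · (1 − 1/103) · (1 − 1/277)
       = 28531 · 28152/28531 = 28152.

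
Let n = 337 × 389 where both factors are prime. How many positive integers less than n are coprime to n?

φ(n) = (p − 1)(q − 1) = (337−1)(389−1) = 336·388 = 130368.

130368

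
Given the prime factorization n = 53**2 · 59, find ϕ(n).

159848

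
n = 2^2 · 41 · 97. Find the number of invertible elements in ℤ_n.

7680

φ(15908) = 15908 · (1 − 1/2) · (1 − 1/41) · (1 − 1/97)
       = 15908 · 3840/7954 = 7680.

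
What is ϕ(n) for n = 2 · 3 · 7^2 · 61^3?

φ(66732414) = 66732414 · (1 − 1/2) · (1 − 1/3) · (1 − 1/7) · (1 − 1/61)
       = 66732414 · 720/2562 = 18753840.

18753840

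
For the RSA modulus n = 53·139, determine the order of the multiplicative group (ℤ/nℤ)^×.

7176

For distinct primes, φ(pq) = (p−1)(q−1) = 52 × 138 = 7176.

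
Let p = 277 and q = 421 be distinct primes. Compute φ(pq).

115920

For distinct primes, φ(pq) = (p−1)(q−1) = 276 × 420 = 115920.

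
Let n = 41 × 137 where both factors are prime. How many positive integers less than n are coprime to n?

5440

φ(5617) = 5617 · (1 − 1/41) · (1 − 1/137)
       = 5617 · 5440/5617 = 5440.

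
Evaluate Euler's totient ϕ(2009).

Prime factorization: 2009 = 7^2 · 41.
φ(2009) = 2009 · (1 − 1/7) · (1 − 1/41)
       = 2009 · 240/287 = 1680.

1680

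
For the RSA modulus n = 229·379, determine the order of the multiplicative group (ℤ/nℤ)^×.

86184

For distinct primes, φ(pq) = (p−1)(q−1) = 228 × 378 = 86184.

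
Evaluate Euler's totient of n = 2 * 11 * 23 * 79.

φ(2) = 2 − 1 = 1.
φ(11) = 11 − 1 = 10.
φ(23) = 23 − 1 = 22.
φ(79) = 79 − 1 = 78.
Multiply: 1 · 10 · 22 · 78 = 17160.

17160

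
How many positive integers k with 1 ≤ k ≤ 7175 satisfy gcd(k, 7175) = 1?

4800

Prime factorization: 7175 = 5**2 · 7 · 41.
φ(5^2) = 5^2 − 5^1 = 25 − 5 = 20.
φ(7) = 7 − 1 = 6.
φ(41) = 41 − 1 = 40.
φ(7175) = 20 × 6 × 40 = 4800.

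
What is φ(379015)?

First factor: 379015 = 5 · 7^3 · 13 · 17.
φ(5) = 5 − 1 = 4.
φ(7^3) = 7^2·(7−1) = 49·6 = 294.
φ(13) = 13 − 1 = 12.
φ(17) = 17 − 1 = 16.
Multiply: 4 · 294 · 12 · 16 = 225792.

225792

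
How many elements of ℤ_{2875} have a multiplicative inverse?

First factor: 2875 = 5^3 · 23.
φ(5^3) = 5^2·(5−1) = 25·4 = 100.
φ(23) = 23 − 1 = 22.
φ(2875) = 100 × 22 = 2200.

2200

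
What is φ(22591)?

Prime factorization: 22591 = 19 · 29 · 41.
φ(22591) = 22591 · (1 − 1/19) · (1 − 1/29) · (1 − 1/41)
       = 22591 · 20160/22591 = 20160.

20160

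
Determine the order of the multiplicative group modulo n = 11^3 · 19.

φ(25289) = 25289 · (1 − 1/11) · (1 − 1/19)
       = 25289 · 180/209 = 21780.

21780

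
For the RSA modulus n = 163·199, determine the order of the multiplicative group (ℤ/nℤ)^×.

For distinct primes, φ(pq) = (p−1)(q−1) = 162 × 198 = 32076.

32076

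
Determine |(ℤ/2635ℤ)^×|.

Factor 2635: 2635 = 5 · 17 · 31.
φ(5) = 5 − 1 = 4.
φ(17) = 17 − 1 = 16.
φ(31) = 31 − 1 = 30.
Since φ is multiplicative, φ(2635) = 4 · 16 · 30 = 1920.

1920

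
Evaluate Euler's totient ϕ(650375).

462000

Prime factorization: 650375 = 5^3 · 11^2 · 43.
φ(5^3) = 5^3 − 5^2 = 125 − 25 = 100.
φ(11^2) = 11^1·(11−1) = 11·10 = 110.
φ(43) = 43 − 1 = 42.
φ(650375) = 100 × 110 × 42 = 462000.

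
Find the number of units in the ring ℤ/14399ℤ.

14399 = 7 · 11^2 · 17.
φ(14399) = 14399 · (1 − 1/7) · (1 − 1/11) · (1 − 1/17)
       = 14399 · 960/1309 = 10560.

10560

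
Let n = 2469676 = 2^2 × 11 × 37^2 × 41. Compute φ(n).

φ(2^2) = 2^1·(2−1) = 2·1 = 2.
φ(11) = 11 − 1 = 10.
φ(37^2) = 37^2 − 37^1 = 1369 − 37 = 1332.
φ(41) = 41 − 1 = 40.
Since φ is multiplicative, φ(2469676) = 2 · 10 · 1332 · 40 = 1065600.

1065600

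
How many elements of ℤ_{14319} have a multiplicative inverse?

First factor: 14319 = 3**2 · 37 · 43.
φ(3^2) = 3^1·(3−1) = 3·2 = 6.
φ(37) = 37 − 1 = 36.
φ(43) = 43 − 1 = 42.
Since φ is multiplicative, φ(14319) = 6 · 36 · 42 = 9072.

9072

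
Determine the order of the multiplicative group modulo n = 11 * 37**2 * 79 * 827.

858180960

φ(11) = 11 − 1 = 10.
φ(37^2) = 37^1·(37−1) = 37·36 = 1332.
φ(79) = 79 − 1 = 78.
φ(827) = 827 − 1 = 826.
φ(983849647) = 10 × 1332 × 78 × 826 = 858180960.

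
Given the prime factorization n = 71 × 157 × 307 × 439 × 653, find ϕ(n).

954257915520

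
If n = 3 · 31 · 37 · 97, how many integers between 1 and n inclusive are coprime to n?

207360

φ(3) = 3 − 1 = 2.
φ(31) = 31 − 1 = 30.
φ(37) = 37 − 1 = 36.
φ(97) = 97 − 1 = 96.
Since φ is multiplicative, φ(333777) = 2 · 30 · 36 · 96 = 207360.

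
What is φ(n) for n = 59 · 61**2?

φ(59) = 59 − 1 = 58.
φ(61^2) = 61^2 − 61^1 = 3721 − 61 = 3660.
Multiply: 58 · 3660 = 212280.

212280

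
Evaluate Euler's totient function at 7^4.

φ(2401) = 2401 · (1 − 1/7)
       = 2401 · 6/7 = 2058.

2058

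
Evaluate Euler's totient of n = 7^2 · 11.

φ(539) = 539 · (1 − 1/7) · (1 − 1/11)
       = 539 · 60/77 = 420.

420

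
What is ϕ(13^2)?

φ(169) = 169 · (1 − 1/13)
       = 169 · 12/13 = 156.

156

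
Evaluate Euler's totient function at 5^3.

100

φ(5^3) = 5^2·(5−1) = 25·4 = 100.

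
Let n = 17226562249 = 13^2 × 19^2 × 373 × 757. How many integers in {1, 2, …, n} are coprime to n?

15004289664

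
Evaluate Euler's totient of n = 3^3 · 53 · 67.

61776

φ(3^3) = 3^2·(3−1) = 9·2 = 18.
φ(53) = 53 − 1 = 52.
φ(67) = 67 − 1 = 66.
φ(95877) = 18 × 52 × 66 = 61776.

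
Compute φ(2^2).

φ(2^2) = 2^1·(2−1) = 2·1 = 2.

2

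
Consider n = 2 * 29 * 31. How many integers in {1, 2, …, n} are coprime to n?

φ(2) = 2 − 1 = 1.
φ(29) = 29 − 1 = 28.
φ(31) = 31 − 1 = 30.
Multiply: 1 · 28 · 30 = 840.

840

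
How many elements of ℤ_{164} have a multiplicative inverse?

First factor: 164 = 2^2 × 41.
φ(2^2) = 2^2 − 2^1 = 4 − 2 = 2.
φ(41) = 41 − 1 = 40.
φ(164) = 2 × 40 = 80.

80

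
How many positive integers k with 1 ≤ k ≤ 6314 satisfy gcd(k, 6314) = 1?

2400

6314 = 2 * 7 * 11 * 41.
φ(2) = 2 − 1 = 1.
φ(7) = 7 − 1 = 6.
φ(11) = 11 − 1 = 10.
φ(41) = 41 − 1 = 40.
φ(6314) = 1 × 6 × 10 × 40 = 2400.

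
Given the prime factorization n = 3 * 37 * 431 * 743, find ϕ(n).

φ(3) = 3 − 1 = 2.
φ(37) = 37 − 1 = 36.
φ(431) = 431 − 1 = 430.
φ(743) = 743 − 1 = 742.
Since φ is multiplicative, φ(35545863) = 2 · 36 · 430 · 742 = 22972320.

22972320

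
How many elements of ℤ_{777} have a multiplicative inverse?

432

Prime factorization: 777 = 3 * 7 * 37.
φ(777) = 777 · (1 − 1/3) · (1 − 1/7) · (1 − 1/37)
       = 777 · 432/777 = 432.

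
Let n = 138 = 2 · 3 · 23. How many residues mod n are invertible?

φ(138) = 138 · (1 − 1/2) · (1 − 1/3) · (1 − 1/23)
       = 138 · 44/138 = 44.

44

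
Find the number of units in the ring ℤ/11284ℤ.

Factor 11284: 11284 = 2**2 · 7 · 13 · 31.
φ(11284) = 11284 · (1 − 1/2) · (1 − 1/7) · (1 − 1/13) · (1 − 1/31)
       = 11284 · 2160/5642 = 4320.

4320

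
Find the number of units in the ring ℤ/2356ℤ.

First factor: 2356 = 2**2 · 19 · 31.
φ(2^2) = 2^2 − 2^1 = 4 − 2 = 2.
φ(19) = 19 − 1 = 18.
φ(31) = 31 − 1 = 30.
Multiply: 2 · 18 · 30 = 1080.

1080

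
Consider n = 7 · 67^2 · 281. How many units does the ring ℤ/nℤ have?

φ(8829863) = 8829863 · (1 − 1/7) · (1 − 1/67) · (1 − 1/281)
       = 8829863 · 110880/131789 = 7428960.

7428960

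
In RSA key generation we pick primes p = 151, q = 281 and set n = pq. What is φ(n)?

42000

For distinct primes, φ(pq) = (p−1)(q−1) = 150 × 280 = 42000.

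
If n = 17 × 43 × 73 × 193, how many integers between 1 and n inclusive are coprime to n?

φ(17) = 17 − 1 = 16.
φ(43) = 43 − 1 = 42.
φ(73) = 73 − 1 = 72.
φ(193) = 193 − 1 = 192.
Since φ is multiplicative, φ(10299059) = 16 · 42 · 72 · 192 = 9289728.

9289728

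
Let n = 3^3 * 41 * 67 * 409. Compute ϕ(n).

φ(30335121) = 30335121 · (1 − 1/3) · (1 − 1/41) · (1 − 1/67) · (1 − 1/409)
       = 30335121 · 2154240/3370569 = 19388160.

19388160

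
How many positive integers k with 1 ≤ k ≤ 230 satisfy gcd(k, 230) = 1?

Prime factorization: 230 = 2 · 5 · 23.
φ(230) = 230 · (1 − 1/2) · (1 − 1/5) · (1 − 1/23)
       = 230 · 88/230 = 88.

88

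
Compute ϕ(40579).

Prime factorization: 40579 = 7 · 11 · 17 · 31.
φ(7) = 7 − 1 = 6.
φ(11) = 11 − 1 = 10.
φ(17) = 17 − 1 = 16.
φ(31) = 31 − 1 = 30.
φ(40579) = 6 × 10 × 16 × 30 = 28800.

28800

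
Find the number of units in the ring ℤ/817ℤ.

756

First factor: 817 = 19 × 43.
φ(817) = 817 · (1 − 1/19) · (1 − 1/43)
       = 817 · 756/817 = 756.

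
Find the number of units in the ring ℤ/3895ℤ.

Prime factorization: 3895 = 5 · 19 · 41.
φ(3895) = 3895 · (1 − 1/5) · (1 − 1/19) · (1 − 1/41)
       = 3895 · 2880/3895 = 2880.

2880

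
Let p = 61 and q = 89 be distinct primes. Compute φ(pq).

φ(pq) = (p−1)(q−1) = 60 · 88 = 5280.

5280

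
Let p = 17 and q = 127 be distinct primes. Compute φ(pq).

2016

φ(pq) = (p−1)(q−1) = 16 · 126 = 2016.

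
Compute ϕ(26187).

14112

Factor 26187: 26187 = 3 * 7 * 29 * 43.
φ(3) = 3 − 1 = 2.
φ(7) = 7 − 1 = 6.
φ(29) = 29 − 1 = 28.
φ(43) = 43 − 1 = 42.
Multiply: 2 · 6 · 28 · 42 = 14112.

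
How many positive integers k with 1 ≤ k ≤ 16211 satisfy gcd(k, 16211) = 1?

14112

16211 = 13 · 29 · 43.
φ(13) = 13 − 1 = 12.
φ(29) = 29 − 1 = 28.
φ(43) = 43 − 1 = 42.
Multiply: 12 · 28 · 42 = 14112.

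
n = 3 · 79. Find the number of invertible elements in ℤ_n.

156

φ(3) = 3 − 1 = 2.
φ(79) = 79 − 1 = 78.
Since φ is multiplicative, φ(237) = 2 · 78 = 156.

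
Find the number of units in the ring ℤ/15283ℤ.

Prime factorization: 15283 = 17 × 29 × 31.
φ(17) = 17 − 1 = 16.
φ(29) = 29 − 1 = 28.
φ(31) = 31 − 1 = 30.
Since φ is multiplicative, φ(15283) = 16 · 28 · 30 = 13440.

13440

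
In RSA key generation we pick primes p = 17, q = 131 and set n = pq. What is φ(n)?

2080

φ(n) = (p − 1)(q − 1) = (17−1)(131−1) = 16·130 = 2080.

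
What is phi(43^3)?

φ(79507) = 79507 · (1 − 1/43)
       = 79507 · 42/43 = 77658.

77658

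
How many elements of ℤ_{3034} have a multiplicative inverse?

Prime factorization: 3034 = 2 × 37 × 41.
φ(3034) = 3034 · (1 − 1/2) · (1 − 1/37) · (1 − 1/41)
       = 3034 · 1440/3034 = 1440.

1440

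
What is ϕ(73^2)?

φ(5329) = 5329 · (1 − 1/73)
       = 5329 · 72/73 = 5256.

5256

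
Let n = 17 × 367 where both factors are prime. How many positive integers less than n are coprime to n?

5856

φ(n) = (p − 1)(q − 1) = (17−1)(367−1) = 16·366 = 5856.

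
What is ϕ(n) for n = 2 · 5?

4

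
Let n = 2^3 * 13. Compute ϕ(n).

φ(2^3) = 2^2·(2−1) = 4·1 = 4.
φ(13) = 13 − 1 = 12.
φ(104) = 4 × 12 = 48.

48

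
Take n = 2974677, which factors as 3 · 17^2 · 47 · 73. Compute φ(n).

1801728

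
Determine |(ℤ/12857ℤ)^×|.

11088

12857 = 13 · 23 · 43.
φ(13) = 13 − 1 = 12.
φ(23) = 23 − 1 = 22.
φ(43) = 43 − 1 = 42.
φ(12857) = 12 × 22 × 42 = 11088.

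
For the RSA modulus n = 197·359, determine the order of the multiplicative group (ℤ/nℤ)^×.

For distinct primes, φ(pq) = (p−1)(q−1) = 196 × 358 = 70168.

70168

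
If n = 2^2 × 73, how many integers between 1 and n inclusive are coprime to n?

144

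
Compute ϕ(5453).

Factor 5453: 5453 = 7 * 19 * 41.
φ(7) = 7 − 1 = 6.
φ(19) = 19 − 1 = 18.
φ(41) = 41 − 1 = 40.
Multiply: 6 · 18 · 40 = 4320.

4320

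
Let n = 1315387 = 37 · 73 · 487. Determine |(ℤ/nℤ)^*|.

φ(37) = 37 − 1 = 36.
φ(73) = 73 − 1 = 72.
φ(487) = 487 − 1 = 486.
Multiply: 36 · 72 · 486 = 1259712.

1259712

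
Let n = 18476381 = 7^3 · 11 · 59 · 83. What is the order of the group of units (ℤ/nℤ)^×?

13982640

φ(18476381) = 18476381 · (1 − 1/7) · (1 − 1/11) · (1 − 1/59) · (1 − 1/83)
       = 18476381 · 285360/377069 = 13982640.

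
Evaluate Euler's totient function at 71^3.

352870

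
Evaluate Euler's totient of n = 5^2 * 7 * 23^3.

1396560

φ(5^2) = 5^2 − 5^1 = 25 − 5 = 20.
φ(7) = 7 − 1 = 6.
φ(23^3) = 23^2·(23−1) = 529·22 = 11638.
Multiply: 20 · 6 · 11638 = 1396560.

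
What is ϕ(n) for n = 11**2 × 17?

φ(2057) = 2057 · (1 − 1/11) · (1 − 1/17)
       = 2057 · 160/187 = 1760.

1760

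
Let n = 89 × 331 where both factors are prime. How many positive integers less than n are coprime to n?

29040

φ(n) = (p − 1)(q − 1) = (89−1)(331−1) = 88·330 = 29040.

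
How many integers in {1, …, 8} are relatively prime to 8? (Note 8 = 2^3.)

φ(8) = 8 · (1 − 1/2)
       = 8 · 1/2 = 4.

4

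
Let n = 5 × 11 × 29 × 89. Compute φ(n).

98560

φ(141955) = 141955 · (1 − 1/5) · (1 − 1/11) · (1 − 1/29) · (1 − 1/89)
       = 141955 · 98560/141955 = 98560.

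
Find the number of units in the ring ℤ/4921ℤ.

Factor 4921: 4921 = 7 · 19 · 37.
φ(4921) = 4921 · (1 − 1/7) · (1 − 1/19) · (1 − 1/37)
       = 4921 · 3888/4921 = 3888.

3888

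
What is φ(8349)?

Prime factorization: 8349 = 3 × 11^2 × 23.
φ(8349) = 8349 · (1 − 1/3) · (1 − 1/11) · (1 − 1/23)
       = 8349 · 440/759 = 4840.

4840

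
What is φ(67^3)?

296274

φ(67^3) = 67^2·(67−1) = 4489·66 = 296274.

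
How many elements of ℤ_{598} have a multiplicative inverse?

264

Factor 598: 598 = 2 · 13 · 23.
φ(598) = 598 · (1 − 1/2) · (1 − 1/13) · (1 − 1/23)
       = 598 · 264/598 = 264.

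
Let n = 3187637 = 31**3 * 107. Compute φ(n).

φ(31^3) = 31^2·(31−1) = 961·30 = 28830.
φ(107) = 107 − 1 = 106.
Multiply: 28830 · 106 = 3055980.

3055980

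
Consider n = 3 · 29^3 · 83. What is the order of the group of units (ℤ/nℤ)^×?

3861872

φ(3) = 3 − 1 = 2.
φ(29^3) = 29^2·(29−1) = 841·28 = 23548.
φ(83) = 83 − 1 = 82.
Multiply: 2 · 23548 · 82 = 3861872.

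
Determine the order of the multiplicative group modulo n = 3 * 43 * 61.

5040

φ(3) = 3 − 1 = 2.
φ(43) = 43 − 1 = 42.
φ(61) = 61 − 1 = 60.
Multiply: 2 · 42 · 60 = 5040.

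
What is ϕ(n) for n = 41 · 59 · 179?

φ(433001) = 433001 · (1 − 1/41) · (1 − 1/59) · (1 − 1/179)
       = 433001 · 412960/433001 = 412960.

412960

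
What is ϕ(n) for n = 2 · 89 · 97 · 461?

φ(2) = 2 − 1 = 1.
φ(89) = 89 − 1 = 88.
φ(97) = 97 − 1 = 96.
φ(461) = 461 − 1 = 460.
φ(7959626) = 1 × 88 × 96 × 460 = 3886080.

3886080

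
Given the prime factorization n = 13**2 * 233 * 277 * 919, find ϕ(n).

9169894656

φ(10023927251) = 10023927251 · (1 − 1/13) · (1 − 1/233) · (1 − 1/277) · (1 − 1/919)
       = 10023927251 · 705376512/771071327 = 9169894656.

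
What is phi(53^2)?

φ(2809) = 2809 · (1 − 1/53)
       = 2809 · 52/53 = 2756.

2756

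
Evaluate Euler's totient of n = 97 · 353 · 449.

φ(97) = 97 − 1 = 96.
φ(353) = 353 − 1 = 352.
φ(449) = 449 − 1 = 448.
Multiply: 96 · 352 · 448 = 15138816.

15138816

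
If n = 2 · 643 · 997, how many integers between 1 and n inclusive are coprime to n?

639432

φ(2) = 2 − 1 = 1.
φ(643) = 643 − 1 = 642.
φ(997) = 997 − 1 = 996.
Since φ is multiplicative, φ(1282142) = 1 · 642 · 996 = 639432.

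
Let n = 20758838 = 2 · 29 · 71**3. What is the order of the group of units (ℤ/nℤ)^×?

9880360

φ(20758838) = 20758838 · (1 − 1/2) · (1 − 1/29) · (1 − 1/71)
       = 20758838 · 1960/4118 = 9880360.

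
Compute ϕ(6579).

4032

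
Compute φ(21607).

Prime factorization: 21607 = 17 · 31 · 41.
φ(17) = 17 − 1 = 16.
φ(31) = 31 − 1 = 30.
φ(41) = 41 − 1 = 40.
φ(21607) = 16 × 30 × 40 = 19200.

19200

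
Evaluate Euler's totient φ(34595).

23040

34595 = 5 · 11 · 17 · 37.
φ(5) = 5 − 1 = 4.
φ(11) = 11 − 1 = 10.
φ(17) = 17 − 1 = 16.
φ(37) = 37 − 1 = 36.
φ(34595) = 4 × 10 × 16 × 36 = 23040.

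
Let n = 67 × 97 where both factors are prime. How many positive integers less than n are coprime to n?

φ(6499) = 6499 · (1 − 1/67) · (1 − 1/97)
       = 6499 · 6336/6499 = 6336.

6336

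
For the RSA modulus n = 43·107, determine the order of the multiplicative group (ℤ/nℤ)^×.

4452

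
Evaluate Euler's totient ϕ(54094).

24192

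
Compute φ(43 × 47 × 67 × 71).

8925840

φ(9613897) = 9613897 · (1 − 1/43) · (1 − 1/47) · (1 − 1/67) · (1 − 1/71)
       = 9613897 · 8925840/9613897 = 8925840.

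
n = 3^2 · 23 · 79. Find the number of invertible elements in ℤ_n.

φ(3^2) = 3^1·(3−1) = 3·2 = 6.
φ(23) = 23 − 1 = 22.
φ(79) = 79 − 1 = 78.
φ(16353) = 6 × 22 × 78 = 10296.

10296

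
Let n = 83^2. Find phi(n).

φ(83^2) = 83^1·(83−1) = 83·82 = 6806.

6806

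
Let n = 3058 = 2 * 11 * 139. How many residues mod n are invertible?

1380

φ(2) = 2 − 1 = 1.
φ(11) = 11 − 1 = 10.
φ(139) = 139 − 1 = 138.
φ(3058) = 1 × 10 × 138 = 1380.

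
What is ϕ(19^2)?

342

φ(19^2) = 19^2 − 19^1 = 361 − 19 = 342.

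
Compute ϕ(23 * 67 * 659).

φ(23) = 23 − 1 = 22.
φ(67) = 67 − 1 = 66.
φ(659) = 659 − 1 = 658.
Multiply: 22 · 66 · 658 = 955416.

955416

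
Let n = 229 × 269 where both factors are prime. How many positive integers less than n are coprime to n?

61104

φ(n) = (p − 1)(q − 1) = (229−1)(269−1) = 228·268 = 61104.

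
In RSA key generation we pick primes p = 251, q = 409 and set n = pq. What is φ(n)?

102000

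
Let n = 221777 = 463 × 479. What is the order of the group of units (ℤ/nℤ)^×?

220836

φ(463) = 463 − 1 = 462.
φ(479) = 479 − 1 = 478.
Multiply: 462 · 478 = 220836.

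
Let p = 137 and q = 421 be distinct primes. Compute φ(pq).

φ(n) = (p − 1)(q − 1) = (137−1)(421−1) = 136·420 = 57120.

57120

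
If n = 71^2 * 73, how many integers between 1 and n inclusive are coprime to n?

357840

φ(367993) = 367993 · (1 − 1/71) · (1 − 1/73)
       = 367993 · 5040/5183 = 357840.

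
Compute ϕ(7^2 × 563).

23604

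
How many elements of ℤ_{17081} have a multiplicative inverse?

15120

Prime factorization: 17081 = 19 × 29 × 31.
φ(17081) = 17081 · (1 − 1/19) · (1 − 1/29) · (1 − 1/31)
       = 17081 · 15120/17081 = 15120.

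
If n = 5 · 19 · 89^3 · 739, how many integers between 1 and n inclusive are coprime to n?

φ(49492348645) = 49492348645 · (1 − 1/5) · (1 − 1/19) · (1 − 1/89) · (1 − 1/739)
       = 49492348645 · 4675968/6248245 = 37038342528.

37038342528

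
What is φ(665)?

665 = 5 · 7 · 19.
φ(665) = 665 · (1 − 1/5) · (1 − 1/7) · (1 − 1/19)
       = 665 · 432/665 = 432.

432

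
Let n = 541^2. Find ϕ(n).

φ(292681) = 292681 · (1 − 1/541)
       = 292681 · 540/541 = 292140.

292140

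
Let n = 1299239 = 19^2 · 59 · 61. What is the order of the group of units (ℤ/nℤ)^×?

φ(19^2) = 19^2 − 19^1 = 361 − 19 = 342.
φ(59) = 59 − 1 = 58.
φ(61) = 61 − 1 = 60.
Multiply: 342 · 58 · 60 = 1190160.

1190160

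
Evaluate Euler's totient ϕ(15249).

8448

15249 = 3 · 13 · 17 · 23.
φ(15249) = 15249 · (1 − 1/3) · (1 − 1/13) · (1 − 1/17) · (1 − 1/23)
       = 15249 · 8448/15249 = 8448.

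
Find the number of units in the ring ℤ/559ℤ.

559 = 13 × 43.
φ(559) = 559 · (1 − 1/13) · (1 − 1/43)
       = 559 · 504/559 = 504.

504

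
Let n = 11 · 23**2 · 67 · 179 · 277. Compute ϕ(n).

16406786880

φ(11) = 11 − 1 = 10.
φ(23^2) = 23^2 − 23^1 = 529 − 23 = 506.
φ(67) = 67 − 1 = 66.
φ(179) = 179 − 1 = 178.
φ(277) = 277 − 1 = 276.
Multiply: 10 · 506 · 66 · 178 · 276 = 16406786880.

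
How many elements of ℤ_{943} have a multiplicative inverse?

Prime factorization: 943 = 23 * 41.
φ(23) = 23 − 1 = 22.
φ(41) = 41 − 1 = 40.
φ(943) = 22 × 40 = 880.

880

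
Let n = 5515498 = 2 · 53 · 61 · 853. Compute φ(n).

φ(5515498) = 5515498 · (1 − 1/2) · (1 − 1/53) · (1 − 1/61) · (1 − 1/853)
       = 5515498 · 2658240/5515498 = 2658240.

2658240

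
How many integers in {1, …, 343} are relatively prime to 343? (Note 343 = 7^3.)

φ(7^3) = 7^2·(7−1) = 49·6 = 294.

294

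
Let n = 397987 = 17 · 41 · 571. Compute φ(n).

364800

φ(397987) = 397987 · (1 − 1/17) · (1 − 1/41) · (1 − 1/571)
       = 397987 · 364800/397987 = 364800.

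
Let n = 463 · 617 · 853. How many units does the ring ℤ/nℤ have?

242472384

φ(463) = 463 − 1 = 462.
φ(617) = 617 − 1 = 616.
φ(853) = 853 − 1 = 852.
Since φ is multiplicative, φ(243677363) = 462 · 616 · 852 = 242472384.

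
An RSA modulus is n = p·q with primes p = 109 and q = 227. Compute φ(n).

φ(pq) = (p−1)(q−1) = 108 · 226 = 24408.

24408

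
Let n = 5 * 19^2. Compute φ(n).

1368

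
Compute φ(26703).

Prime factorization: 26703 = 3^3 * 23 * 43.
φ(26703) = 26703 · (1 − 1/3) · (1 − 1/23) · (1 − 1/43)
       = 26703 · 1848/2967 = 16632.

16632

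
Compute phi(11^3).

1210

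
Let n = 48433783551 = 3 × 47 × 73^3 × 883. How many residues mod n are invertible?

31133979072

φ(3) = 3 − 1 = 2.
φ(47) = 47 − 1 = 46.
φ(73^3) = 73^2·(73−1) = 5329·72 = 383688.
φ(883) = 883 − 1 = 882.
φ(48433783551) = 2 × 46 × 383688 × 882 = 31133979072.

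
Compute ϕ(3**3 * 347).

φ(3^3) = 3^2·(3−1) = 9·2 = 18.
φ(347) = 347 − 1 = 346.
Multiply: 18 · 346 = 6228.

6228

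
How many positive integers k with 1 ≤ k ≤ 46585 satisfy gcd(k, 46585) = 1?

46585 = 5 · 7 · 11^3.
φ(46585) = 46585 · (1 − 1/5) · (1 − 1/7) · (1 − 1/11)
       = 46585 · 240/385 = 29040.

29040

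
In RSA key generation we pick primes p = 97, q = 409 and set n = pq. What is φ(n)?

For distinct primes, φ(pq) = (p−1)(q−1) = 96 × 408 = 39168.

39168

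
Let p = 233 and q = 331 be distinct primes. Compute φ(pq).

76560

φ(77123) = 77123 · (1 − 1/233) · (1 − 1/331)
       = 77123 · 76560/77123 = 76560.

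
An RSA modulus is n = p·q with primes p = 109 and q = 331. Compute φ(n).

35640

φ(109) = 109 − 1 = 108.
φ(331) = 331 − 1 = 330.
φ(36079) = 108 × 330 = 35640.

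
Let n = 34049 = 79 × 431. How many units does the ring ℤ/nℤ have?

33540

φ(79) = 79 − 1 = 78.
φ(431) = 431 − 1 = 430.
Since φ is multiplicative, φ(34049) = 78 · 430 = 33540.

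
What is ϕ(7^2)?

42

φ(7^2) = 7^1·(7−1) = 7·6 = 42.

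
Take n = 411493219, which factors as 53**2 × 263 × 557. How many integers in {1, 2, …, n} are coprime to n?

φ(411493219) = 411493219 · (1 − 1/53) · (1 − 1/263) · (1 − 1/557)
       = 411493219 · 7574944/7764023 = 401472032.

401472032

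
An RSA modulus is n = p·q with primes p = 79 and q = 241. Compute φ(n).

18720

φ(pq) = (p−1)(q−1) = 78 · 240 = 18720.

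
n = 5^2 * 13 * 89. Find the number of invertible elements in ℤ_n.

21120

φ(5^2) = 5^2 − 5^1 = 25 − 5 = 20.
φ(13) = 13 − 1 = 12.
φ(89) = 89 − 1 = 88.
Since φ is multiplicative, φ(28925) = 20 · 12 · 88 = 21120.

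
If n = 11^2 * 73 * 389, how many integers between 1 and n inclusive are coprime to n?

3072960

φ(3436037) = 3436037 · (1 − 1/11) · (1 − 1/73) · (1 − 1/389)
       = 3436037 · 279360/312367 = 3072960.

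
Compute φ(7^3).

φ(343) = 343 · (1 − 1/7)
       = 343 · 6/7 = 294.

294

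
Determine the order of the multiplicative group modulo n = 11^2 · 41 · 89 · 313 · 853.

φ(11^2) = 11^1·(11−1) = 11·10 = 110.
φ(41) = 41 − 1 = 40.
φ(89) = 89 − 1 = 88.
φ(313) = 313 − 1 = 312.
φ(853) = 853 − 1 = 852.
φ(117883386181) = 110 × 40 × 88 × 312 × 852 = 102927052800.

102927052800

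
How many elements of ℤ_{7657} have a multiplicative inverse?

6480

7657 = 13 · 19 · 31.
φ(13) = 13 − 1 = 12.
φ(19) = 19 − 1 = 18.
φ(31) = 31 − 1 = 30.
Since φ is multiplicative, φ(7657) = 12 · 18 · 30 = 6480.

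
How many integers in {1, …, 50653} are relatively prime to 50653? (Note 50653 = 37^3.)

φ(37^3) = 37^2·(37−1) = 1369·36 = 49284.

49284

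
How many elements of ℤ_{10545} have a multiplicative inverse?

5184

Prime factorization: 10545 = 3 · 5 · 19 · 37.
φ(3) = 3 − 1 = 2.
φ(5) = 5 − 1 = 4.
φ(19) = 19 − 1 = 18.
φ(37) = 37 − 1 = 36.
Since φ is multiplicative, φ(10545) = 2 · 4 · 18 · 36 = 5184.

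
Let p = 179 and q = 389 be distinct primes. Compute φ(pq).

φ(pq) = (p−1)(q−1) = 178 · 388 = 69064.

69064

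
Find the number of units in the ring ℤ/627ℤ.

First factor: 627 = 3 × 11 × 19.
φ(3) = 3 − 1 = 2.
φ(11) = 11 − 1 = 10.
φ(19) = 19 − 1 = 18.
Multiply: 2 · 10 · 18 = 360.

360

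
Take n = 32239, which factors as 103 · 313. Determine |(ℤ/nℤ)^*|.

31824

φ(32239) = 32239 · (1 − 1/103) · (1 − 1/313)
       = 32239 · 31824/32239 = 31824.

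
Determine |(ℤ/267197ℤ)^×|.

211680

Prime factorization: 267197 = 7^3 * 19 * 41.
φ(7^3) = 7^3 − 7^2 = 343 − 49 = 294.
φ(19) = 19 − 1 = 18.
φ(41) = 41 − 1 = 40.
Since φ is multiplicative, φ(267197) = 294 · 18 · 40 = 211680.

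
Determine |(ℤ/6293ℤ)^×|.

First factor: 6293 = 7 · 29 · 31.
φ(7) = 7 − 1 = 6.
φ(29) = 29 − 1 = 28.
φ(31) = 31 − 1 = 30.
Multiply: 6 · 28 · 30 = 5040.

5040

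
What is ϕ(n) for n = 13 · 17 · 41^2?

314880

φ(371501) = 371501 · (1 − 1/13) · (1 − 1/17) · (1 − 1/41)
       = 371501 · 7680/9061 = 314880.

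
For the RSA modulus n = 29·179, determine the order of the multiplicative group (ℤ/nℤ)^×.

φ(pq) = (p−1)(q−1) = 28 · 178 = 4984.

4984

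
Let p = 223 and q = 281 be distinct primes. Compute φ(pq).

62160

φ(n) = (p − 1)(q − 1) = (223−1)(281−1) = 222·280 = 62160.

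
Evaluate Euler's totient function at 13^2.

156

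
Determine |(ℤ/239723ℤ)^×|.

194400

Factor 239723: 239723 = 11 · 19 · 31 · 37.
φ(11) = 11 − 1 = 10.
φ(19) = 19 − 1 = 18.
φ(31) = 31 − 1 = 30.
φ(37) = 37 − 1 = 36.
Since φ is multiplicative, φ(239723) = 10 · 18 · 30 · 36 = 194400.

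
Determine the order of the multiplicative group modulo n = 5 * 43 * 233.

38976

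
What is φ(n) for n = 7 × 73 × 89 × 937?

φ(42613823) = 42613823 · (1 − 1/7) · (1 − 1/73) · (1 − 1/89) · (1 − 1/937)
       = 42613823 · 35582976/42613823 = 35582976.

35582976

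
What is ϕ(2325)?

Prime factorization: 2325 = 3 · 5**2 · 31.
φ(2325) = 2325 · (1 − 1/3) · (1 − 1/5) · (1 − 1/31)
       = 2325 · 240/465 = 1200.

1200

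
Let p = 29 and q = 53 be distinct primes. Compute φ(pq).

1456

φ(pq) = (p−1)(q−1) = 28 · 52 = 1456.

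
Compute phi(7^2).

42

φ(7^2) = 7^2 − 7^1 = 49 − 7 = 42.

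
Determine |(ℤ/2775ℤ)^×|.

1440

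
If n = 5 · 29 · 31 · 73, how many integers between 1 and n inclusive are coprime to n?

φ(328135) = 328135 · (1 − 1/5) · (1 − 1/29) · (1 − 1/31) · (1 − 1/73)
       = 328135 · 241920/328135 = 241920.

241920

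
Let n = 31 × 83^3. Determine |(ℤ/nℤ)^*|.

φ(17725397) = 17725397 · (1 − 1/31) · (1 − 1/83)
       = 17725397 · 2460/2573 = 16946940.

16946940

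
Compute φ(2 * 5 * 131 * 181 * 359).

φ(85122490) = 85122490 · (1 − 1/2) · (1 − 1/5) · (1 − 1/131) · (1 − 1/181) · (1 − 1/359)
       = 85122490 · 33508800/85122490 = 33508800.

33508800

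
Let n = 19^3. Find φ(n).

6498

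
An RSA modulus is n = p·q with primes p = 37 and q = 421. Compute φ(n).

15120

φ(15577) = 15577 · (1 − 1/37) · (1 − 1/421)
       = 15577 · 15120/15577 = 15120.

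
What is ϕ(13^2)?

156

φ(13^2) = 13^2 − 13^1 = 169 − 13 = 156.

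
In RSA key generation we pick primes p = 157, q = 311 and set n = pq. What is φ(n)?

48360

φ(157) = 157 − 1 = 156.
φ(311) = 311 − 1 = 310.
Since φ is multiplicative, φ(48827) = 156 · 310 = 48360.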